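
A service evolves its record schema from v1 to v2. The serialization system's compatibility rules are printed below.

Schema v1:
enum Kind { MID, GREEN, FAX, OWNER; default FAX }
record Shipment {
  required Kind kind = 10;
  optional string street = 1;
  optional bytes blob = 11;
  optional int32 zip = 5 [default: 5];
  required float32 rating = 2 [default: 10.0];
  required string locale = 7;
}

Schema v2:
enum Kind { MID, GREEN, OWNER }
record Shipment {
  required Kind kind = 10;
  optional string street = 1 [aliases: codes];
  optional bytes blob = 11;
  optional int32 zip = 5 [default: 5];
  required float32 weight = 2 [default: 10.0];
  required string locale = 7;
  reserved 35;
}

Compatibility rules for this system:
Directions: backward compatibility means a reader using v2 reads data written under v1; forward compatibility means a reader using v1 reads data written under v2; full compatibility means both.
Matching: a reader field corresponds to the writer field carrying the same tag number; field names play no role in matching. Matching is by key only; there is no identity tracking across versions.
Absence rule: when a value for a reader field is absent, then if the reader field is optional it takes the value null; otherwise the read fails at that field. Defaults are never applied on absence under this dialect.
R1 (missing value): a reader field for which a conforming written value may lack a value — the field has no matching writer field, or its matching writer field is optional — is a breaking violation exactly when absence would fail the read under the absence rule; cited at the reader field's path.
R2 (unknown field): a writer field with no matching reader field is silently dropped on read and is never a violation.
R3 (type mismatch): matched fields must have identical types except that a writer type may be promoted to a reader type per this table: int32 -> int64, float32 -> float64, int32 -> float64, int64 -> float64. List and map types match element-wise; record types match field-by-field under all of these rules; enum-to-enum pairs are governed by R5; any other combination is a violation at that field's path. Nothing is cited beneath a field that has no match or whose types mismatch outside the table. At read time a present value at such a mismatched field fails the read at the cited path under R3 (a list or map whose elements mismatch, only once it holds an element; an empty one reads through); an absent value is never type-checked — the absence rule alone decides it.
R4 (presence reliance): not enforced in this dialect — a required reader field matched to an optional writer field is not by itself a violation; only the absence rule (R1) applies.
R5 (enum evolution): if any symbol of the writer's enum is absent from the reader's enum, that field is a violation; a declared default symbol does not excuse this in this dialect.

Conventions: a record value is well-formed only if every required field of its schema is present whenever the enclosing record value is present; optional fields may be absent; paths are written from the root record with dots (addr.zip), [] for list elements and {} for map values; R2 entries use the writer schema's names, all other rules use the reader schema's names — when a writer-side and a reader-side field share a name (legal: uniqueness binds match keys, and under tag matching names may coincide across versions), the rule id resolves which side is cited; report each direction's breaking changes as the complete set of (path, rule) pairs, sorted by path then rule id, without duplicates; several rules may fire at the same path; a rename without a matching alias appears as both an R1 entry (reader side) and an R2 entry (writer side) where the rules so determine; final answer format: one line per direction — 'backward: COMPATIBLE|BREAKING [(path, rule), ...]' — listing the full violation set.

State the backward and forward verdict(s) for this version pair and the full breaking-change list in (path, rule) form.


backward: BREAKING [(kind, R5)]; forward: COMPATIBLE []

the writer's type comes first in each Shipment pair
backward for Shipment (reader v2, writer v1):
  kind: paired with writer kind (Kind -> Kind; writer required)
  street: paired with writer street (string -> string; writer optional)
  blob: paired with writer blob (bytes -> bytes; writer optional)
  zip: paired with writer zip (int32 -> int32; writer optional)
  weight: paired with writer rating (float32 -> float32; writer required)
  locale: paired with writer locale (string -> string; writer required)
  rule R5 violated at kind
  => 1 violation(s): backward is BREAKING for Shipment
forward for Shipment (reader v1, writer v2):
  kind: paired with writer kind (Kind -> Kind; writer required)
  street: paired with writer street (string -> string; writer optional)
  blob: paired with writer blob (bytes -> bytes; writer optional)
  zip: paired with writer zip (int32 -> int32; writer optional)
  rating: paired with writer weight (float32 -> float32; writer required)
  locale: paired with writer locale (string -> string; writer required)
  nothing fires on Shipment: forward is COMPATIBLE


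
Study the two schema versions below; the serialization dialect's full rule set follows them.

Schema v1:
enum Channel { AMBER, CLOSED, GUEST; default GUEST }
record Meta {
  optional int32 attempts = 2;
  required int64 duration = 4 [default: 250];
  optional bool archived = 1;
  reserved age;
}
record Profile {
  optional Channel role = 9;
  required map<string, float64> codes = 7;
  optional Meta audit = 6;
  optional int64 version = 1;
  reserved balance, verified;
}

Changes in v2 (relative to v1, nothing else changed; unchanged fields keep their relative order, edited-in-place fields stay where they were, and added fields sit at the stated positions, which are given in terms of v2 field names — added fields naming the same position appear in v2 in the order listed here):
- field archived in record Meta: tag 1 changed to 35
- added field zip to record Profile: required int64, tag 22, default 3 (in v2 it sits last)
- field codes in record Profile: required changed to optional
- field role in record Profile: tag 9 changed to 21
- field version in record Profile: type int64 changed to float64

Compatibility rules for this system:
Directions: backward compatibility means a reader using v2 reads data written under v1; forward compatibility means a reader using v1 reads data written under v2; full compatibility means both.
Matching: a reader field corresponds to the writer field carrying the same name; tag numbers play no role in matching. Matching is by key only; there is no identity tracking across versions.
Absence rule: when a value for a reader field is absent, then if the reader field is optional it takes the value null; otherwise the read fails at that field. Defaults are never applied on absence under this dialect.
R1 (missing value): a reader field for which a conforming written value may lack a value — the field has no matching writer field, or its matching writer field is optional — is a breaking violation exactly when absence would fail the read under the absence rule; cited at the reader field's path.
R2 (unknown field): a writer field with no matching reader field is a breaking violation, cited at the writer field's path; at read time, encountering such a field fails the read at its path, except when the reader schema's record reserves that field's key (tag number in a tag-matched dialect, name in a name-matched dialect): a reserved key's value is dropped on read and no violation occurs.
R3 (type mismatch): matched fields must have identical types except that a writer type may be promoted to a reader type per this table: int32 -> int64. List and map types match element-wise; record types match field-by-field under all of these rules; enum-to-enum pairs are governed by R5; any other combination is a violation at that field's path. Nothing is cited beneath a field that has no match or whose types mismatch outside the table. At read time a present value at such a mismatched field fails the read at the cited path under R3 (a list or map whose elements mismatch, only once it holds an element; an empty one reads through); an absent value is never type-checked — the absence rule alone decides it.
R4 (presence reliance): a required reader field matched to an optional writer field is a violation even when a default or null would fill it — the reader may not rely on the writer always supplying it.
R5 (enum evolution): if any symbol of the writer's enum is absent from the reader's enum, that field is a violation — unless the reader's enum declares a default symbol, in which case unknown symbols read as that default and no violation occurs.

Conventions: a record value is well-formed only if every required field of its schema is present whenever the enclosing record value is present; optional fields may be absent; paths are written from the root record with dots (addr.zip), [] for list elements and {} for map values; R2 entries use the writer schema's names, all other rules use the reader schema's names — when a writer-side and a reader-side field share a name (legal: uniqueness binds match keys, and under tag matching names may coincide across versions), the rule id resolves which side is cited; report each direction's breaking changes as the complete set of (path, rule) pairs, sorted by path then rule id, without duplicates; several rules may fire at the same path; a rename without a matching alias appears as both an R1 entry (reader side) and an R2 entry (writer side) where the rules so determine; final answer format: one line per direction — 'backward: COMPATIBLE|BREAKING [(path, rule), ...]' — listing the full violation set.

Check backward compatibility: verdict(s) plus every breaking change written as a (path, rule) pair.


backward: BREAKING [(version, R3), (zip, R1)]

arrows below run writer -> reader for Profile
backward analysis of Profile with v2 as reader and v1 as writer:
  role <- role (Channel -> Channel, writer optional)
  codes <- codes (map<string, float64> -> map<string, float64>, writer required)
  audit <- audit (Meta -> Meta, writer optional)
  version <- version (int64 -> float64, writer optional)
  zip has no writer counterpart
  audit.attempts <- audit.attempts (int32 -> int32, writer optional)
  audit.duration <- audit.duration (int64 -> int64, writer required)
  audit.archived <- audit.archived (bool -> bool, writer optional)
  R3 fires at version
  R1 fires at zip
  => 2 violation(s): backward is BREAKING for Profile
ruling out the remaining Profile differences:
  field archived in record Meta: tag 1 changed to 35 -> inert for the asked Profile verdict: nothing fires
  field codes in record Profile: required changed to optional -> its effect on Profile is confined to the forward direction, not asked
  field role in record Profile: tag 9 changed to 21 -> inert for the asked Profile verdict: nothing fires


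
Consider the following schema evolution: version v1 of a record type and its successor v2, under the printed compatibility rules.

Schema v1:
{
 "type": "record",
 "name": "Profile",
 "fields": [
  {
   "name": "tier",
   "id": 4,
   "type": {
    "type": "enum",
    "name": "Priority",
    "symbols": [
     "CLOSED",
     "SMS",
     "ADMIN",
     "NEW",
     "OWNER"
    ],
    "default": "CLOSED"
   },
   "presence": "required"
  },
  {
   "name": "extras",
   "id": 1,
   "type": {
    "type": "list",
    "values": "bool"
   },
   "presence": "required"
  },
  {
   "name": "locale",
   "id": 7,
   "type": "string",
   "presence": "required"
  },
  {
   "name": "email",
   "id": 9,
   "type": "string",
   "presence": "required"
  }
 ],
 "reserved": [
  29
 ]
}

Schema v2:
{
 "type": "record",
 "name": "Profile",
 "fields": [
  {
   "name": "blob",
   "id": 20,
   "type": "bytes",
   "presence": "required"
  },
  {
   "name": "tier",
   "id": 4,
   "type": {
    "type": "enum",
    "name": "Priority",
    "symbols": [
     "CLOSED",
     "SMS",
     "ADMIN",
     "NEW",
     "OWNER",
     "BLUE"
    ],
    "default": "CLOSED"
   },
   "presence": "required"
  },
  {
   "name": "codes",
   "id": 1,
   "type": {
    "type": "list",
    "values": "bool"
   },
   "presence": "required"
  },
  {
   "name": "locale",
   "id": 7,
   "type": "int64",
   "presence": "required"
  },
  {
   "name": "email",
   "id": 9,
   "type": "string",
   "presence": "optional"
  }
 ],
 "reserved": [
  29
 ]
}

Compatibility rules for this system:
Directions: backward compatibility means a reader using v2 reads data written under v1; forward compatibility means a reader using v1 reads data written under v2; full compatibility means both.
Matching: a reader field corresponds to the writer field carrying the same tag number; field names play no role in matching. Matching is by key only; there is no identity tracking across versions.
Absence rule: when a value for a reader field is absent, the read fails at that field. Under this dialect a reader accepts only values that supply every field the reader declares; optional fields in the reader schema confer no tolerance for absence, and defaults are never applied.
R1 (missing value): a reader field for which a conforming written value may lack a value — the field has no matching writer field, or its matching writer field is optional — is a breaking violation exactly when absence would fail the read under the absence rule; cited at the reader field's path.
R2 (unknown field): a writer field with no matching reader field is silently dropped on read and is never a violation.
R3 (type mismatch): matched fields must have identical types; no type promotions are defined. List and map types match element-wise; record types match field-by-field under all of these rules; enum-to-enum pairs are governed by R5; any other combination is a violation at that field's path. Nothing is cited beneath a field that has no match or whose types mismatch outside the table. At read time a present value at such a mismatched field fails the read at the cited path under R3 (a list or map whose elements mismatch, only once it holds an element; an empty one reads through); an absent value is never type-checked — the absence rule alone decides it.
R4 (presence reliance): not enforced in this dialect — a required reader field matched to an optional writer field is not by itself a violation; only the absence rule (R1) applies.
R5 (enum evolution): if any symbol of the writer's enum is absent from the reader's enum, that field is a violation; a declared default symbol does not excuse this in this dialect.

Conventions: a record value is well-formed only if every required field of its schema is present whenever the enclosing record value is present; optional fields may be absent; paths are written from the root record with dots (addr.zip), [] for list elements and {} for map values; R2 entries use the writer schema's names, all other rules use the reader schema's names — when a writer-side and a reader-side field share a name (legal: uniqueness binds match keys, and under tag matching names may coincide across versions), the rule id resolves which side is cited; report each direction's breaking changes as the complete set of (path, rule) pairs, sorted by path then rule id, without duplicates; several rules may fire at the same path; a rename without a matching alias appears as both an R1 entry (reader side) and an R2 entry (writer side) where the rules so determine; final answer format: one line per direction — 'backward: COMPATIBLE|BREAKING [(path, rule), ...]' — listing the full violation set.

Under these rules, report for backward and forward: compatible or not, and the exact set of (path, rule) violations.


backward: BREAKING [(blob, R1), (locale, R3)]; forward: BREAKING [(email, R1), (locale, R3), (tier, R5)]

arrows below run writer -> reader for Profile
backward analysis of Profile with v2 as reader and v1 as writer:
  blob has no writer counterpart
  tier <- tier (Priority -> Priority, writer required)
  codes <- extras (list<bool> -> list<bool>, writer required)
  locale <- locale (string -> int64, writer required)
  email <- email (string -> string, writer required)
  R1 fires at blob
  R3 fires at locale
  => 2 violation(s): backward is BREAKING for Profile
forward analysis of Profile with v1 as reader and v2 as writer:
  tier <- tier (Priority -> Priority, writer required)
  extras <- codes (list<bool> -> list<bool>, writer required)
  locale <- locale (int64 -> string, writer required)
  email <- email (string -> string, writer optional)
  blob (writer side), unknown to reader
  R1 fires at email
  R3 fires at locale
  R5 fires at tier
  => 3 violation(s): forward is BREAKING for Profile


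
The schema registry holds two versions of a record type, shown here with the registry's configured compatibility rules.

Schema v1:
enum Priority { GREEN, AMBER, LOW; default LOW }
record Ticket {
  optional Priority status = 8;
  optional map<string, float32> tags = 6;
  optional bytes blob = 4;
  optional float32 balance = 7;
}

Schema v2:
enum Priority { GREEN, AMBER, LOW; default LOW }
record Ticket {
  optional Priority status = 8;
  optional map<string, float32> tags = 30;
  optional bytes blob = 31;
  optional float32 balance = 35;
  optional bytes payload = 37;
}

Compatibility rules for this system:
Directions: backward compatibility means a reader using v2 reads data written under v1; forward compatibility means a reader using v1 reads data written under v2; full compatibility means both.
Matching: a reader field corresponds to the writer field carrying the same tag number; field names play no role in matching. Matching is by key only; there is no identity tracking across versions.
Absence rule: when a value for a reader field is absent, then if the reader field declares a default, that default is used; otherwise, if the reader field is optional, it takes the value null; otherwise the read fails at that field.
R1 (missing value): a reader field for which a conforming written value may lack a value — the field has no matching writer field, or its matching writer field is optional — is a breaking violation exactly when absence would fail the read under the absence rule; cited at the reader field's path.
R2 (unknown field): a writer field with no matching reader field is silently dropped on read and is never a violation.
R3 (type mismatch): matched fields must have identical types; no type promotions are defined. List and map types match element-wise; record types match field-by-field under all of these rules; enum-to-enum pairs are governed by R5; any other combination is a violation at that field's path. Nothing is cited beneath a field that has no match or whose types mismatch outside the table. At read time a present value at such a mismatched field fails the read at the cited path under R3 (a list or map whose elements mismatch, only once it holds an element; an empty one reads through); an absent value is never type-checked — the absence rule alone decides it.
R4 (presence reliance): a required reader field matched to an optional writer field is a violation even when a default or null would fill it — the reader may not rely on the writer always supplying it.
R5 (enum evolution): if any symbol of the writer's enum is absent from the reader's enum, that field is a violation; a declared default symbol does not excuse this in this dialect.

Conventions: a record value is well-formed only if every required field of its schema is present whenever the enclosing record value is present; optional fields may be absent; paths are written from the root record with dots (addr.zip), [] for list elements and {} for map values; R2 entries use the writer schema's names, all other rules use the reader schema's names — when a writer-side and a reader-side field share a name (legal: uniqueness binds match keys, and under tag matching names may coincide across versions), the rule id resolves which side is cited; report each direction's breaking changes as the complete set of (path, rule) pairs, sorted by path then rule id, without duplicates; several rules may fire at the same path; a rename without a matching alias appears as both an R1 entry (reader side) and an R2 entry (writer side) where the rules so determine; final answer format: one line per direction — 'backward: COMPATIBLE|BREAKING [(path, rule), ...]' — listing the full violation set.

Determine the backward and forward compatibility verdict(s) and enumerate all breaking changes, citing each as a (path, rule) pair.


the writer's type comes first in each Ticket pair
backward for Ticket (reader v2, writer v1):
  status: Priority -> Priority, writer optional; from status
  no writer field matches reader tags
  no writer field matches reader blob
  no writer field matches reader balance
  no writer field matches reader payload
  writer field tags has no reader counterpart
  writer field blob has no reader counterpart
  writer field balance has no reader counterpart
  nothing fires on Ticket: backward is COMPATIBLE
forward for Ticket (reader v1, writer v2):
  status: Priority -> Priority, writer optional; from status
  no writer field matches reader tags
  no writer field matches reader blob
  no writer field matches reader balance
  writer field tags has no reader counterpart
  writer field blob has no reader counterpart
  writer field balance has no reader counterpart
  writer field payload has no reader counterpart
  nothing fires on Ticket: forward is COMPATIBLE

backward: COMPATIBLE []; forward: COMPATIBLE []


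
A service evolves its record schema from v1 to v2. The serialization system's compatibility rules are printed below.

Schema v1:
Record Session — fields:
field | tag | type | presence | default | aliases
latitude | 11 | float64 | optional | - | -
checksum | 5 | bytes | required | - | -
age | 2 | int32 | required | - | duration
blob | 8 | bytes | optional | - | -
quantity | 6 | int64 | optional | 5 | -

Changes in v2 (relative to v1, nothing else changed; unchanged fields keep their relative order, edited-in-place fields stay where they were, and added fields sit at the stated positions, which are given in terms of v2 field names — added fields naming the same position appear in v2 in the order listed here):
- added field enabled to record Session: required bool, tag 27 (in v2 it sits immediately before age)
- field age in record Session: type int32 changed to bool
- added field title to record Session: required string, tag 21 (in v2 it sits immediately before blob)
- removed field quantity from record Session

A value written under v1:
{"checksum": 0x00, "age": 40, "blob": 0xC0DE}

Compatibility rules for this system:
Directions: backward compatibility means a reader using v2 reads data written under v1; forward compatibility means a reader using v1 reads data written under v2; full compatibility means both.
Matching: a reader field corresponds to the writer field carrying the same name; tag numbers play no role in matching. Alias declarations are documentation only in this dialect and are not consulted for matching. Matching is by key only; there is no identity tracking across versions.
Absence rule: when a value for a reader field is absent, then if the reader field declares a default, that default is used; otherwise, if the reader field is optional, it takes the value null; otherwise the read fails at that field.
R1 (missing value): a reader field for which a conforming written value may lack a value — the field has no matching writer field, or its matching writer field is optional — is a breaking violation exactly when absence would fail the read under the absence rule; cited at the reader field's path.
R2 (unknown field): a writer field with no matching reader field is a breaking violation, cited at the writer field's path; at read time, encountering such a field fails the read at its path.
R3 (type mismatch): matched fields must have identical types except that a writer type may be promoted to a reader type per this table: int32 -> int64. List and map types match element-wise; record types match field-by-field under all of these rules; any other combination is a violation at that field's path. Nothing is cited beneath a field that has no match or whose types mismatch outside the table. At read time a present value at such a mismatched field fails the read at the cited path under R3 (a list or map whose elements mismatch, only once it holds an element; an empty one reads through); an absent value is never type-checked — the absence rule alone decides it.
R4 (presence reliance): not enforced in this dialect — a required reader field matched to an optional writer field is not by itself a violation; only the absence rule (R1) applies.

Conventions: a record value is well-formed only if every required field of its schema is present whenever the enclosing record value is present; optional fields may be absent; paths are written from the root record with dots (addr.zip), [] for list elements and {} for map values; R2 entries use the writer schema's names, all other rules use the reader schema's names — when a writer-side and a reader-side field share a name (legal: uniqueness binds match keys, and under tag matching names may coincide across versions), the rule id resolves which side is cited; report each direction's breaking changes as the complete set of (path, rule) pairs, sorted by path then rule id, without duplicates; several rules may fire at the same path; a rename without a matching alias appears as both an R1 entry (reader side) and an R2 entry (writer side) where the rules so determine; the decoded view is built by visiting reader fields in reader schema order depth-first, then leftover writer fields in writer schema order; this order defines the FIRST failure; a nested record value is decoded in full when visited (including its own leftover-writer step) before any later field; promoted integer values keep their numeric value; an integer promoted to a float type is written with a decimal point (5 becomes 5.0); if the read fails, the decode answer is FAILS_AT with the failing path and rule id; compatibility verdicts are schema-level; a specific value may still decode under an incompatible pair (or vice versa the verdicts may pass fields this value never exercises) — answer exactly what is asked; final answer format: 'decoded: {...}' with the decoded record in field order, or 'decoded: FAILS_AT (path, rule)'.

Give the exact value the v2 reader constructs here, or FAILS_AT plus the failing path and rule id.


in Session below, arrows point writer -> reader
decode (reader v2):
  latitude := null (missing; optional => null)
  checksum := 0x00
  read fails at enabled under R1 (no fill)
  => FAILS_AT (enabled, R1)
the rest of the Session diff is inert for this question:
  added field title to record Session: required string, tag 21 (in v2 it sits immediately before blob) -> changes Session's schema-level verdicts only — the decode of this value is the same
  field age in record Session: type int32 changed to bool -> changes Session's schema-level verdicts only — the decode of this value is the same
  removed field quantity from record Session -> changes Session's schema-level verdicts only — the decode of this value is the same

decoded: FAILS_AT (enabled, R1)


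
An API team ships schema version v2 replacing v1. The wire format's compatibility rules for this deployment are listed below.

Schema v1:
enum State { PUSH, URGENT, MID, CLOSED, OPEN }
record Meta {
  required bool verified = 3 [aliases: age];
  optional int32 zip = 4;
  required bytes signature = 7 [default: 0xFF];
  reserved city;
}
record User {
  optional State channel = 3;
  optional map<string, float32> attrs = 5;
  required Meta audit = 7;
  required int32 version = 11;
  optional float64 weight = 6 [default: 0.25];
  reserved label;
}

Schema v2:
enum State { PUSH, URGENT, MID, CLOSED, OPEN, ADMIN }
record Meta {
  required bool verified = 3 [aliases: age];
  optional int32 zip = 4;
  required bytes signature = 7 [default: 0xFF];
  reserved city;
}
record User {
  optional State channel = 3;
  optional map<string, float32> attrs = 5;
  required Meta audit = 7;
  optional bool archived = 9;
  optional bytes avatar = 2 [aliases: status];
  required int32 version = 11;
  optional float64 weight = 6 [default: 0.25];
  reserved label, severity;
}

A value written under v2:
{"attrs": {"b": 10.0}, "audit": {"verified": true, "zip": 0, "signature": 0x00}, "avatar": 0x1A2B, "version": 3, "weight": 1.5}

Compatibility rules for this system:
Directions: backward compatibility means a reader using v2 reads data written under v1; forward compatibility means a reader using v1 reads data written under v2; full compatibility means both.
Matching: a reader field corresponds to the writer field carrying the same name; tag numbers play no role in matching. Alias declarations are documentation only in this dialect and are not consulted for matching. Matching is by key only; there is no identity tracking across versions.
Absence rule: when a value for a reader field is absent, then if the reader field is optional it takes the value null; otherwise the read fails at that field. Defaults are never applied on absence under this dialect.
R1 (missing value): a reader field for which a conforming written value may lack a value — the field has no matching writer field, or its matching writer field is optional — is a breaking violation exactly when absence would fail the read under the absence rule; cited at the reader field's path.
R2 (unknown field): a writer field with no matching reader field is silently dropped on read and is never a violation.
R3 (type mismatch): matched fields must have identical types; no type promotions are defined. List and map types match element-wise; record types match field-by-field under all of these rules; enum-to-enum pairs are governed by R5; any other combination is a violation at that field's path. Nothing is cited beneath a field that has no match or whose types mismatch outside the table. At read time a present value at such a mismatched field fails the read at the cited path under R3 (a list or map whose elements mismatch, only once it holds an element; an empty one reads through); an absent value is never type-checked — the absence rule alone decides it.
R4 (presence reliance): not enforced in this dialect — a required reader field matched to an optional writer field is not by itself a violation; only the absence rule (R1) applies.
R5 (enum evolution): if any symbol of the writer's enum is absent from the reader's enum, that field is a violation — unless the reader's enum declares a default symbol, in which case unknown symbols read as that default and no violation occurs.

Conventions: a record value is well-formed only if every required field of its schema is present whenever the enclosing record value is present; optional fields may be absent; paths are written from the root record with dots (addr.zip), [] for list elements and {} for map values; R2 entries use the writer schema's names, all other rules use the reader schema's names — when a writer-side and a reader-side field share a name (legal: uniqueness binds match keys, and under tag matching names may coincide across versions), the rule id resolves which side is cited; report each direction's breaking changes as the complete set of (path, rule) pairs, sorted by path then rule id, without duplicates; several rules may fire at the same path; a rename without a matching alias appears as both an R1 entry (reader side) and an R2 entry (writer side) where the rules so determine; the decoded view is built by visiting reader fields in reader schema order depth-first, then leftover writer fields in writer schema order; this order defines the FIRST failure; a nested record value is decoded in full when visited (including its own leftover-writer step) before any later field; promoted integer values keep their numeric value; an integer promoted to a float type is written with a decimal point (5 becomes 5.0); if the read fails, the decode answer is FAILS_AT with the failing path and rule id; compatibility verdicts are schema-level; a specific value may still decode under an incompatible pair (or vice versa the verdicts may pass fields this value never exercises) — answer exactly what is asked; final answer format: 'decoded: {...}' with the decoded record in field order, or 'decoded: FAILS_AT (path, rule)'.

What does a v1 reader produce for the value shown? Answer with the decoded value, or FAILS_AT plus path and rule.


decoded: {"channel": null, "attrs": {"b": 10.0}, "audit": {"verified": true, "zip": 0, "signature": 0x00}, "version": 3, "weight": 1.5}

the writer's type comes first in each User pair
decode (reader v1):
  channel := null (absent, optional -> null)
  attrs := {"b": 10.0}
  audit.verified := true
  audit.zip := 0
  audit.signature := 0x00
  version := 3
  weight := 1.5
  writer avatar: unknown -> dropped
  => decoded: {"channel": null, "attrs": {"b": 10.0}, "audit": {"verified": true, "zip": 0, "signature": 0x00}, "version": 3, "weight": 1.5}
the rest of the User diff is inert for this question:
  added field avatar to record User: optional bytes, tag 2 (in v2 it sits immediately before version) -> no rule fires on it and the decoded User view is identical with or without it
  added field archived to record User: optional bool, tag 9 (in v2 it sits immediately before version) -> no rule fires on it and the decoded User view is identical with or without it
  enum State (field channel in record User): symbol ADMIN added -> changes User's schema-level verdicts only — the decode of this value is the same


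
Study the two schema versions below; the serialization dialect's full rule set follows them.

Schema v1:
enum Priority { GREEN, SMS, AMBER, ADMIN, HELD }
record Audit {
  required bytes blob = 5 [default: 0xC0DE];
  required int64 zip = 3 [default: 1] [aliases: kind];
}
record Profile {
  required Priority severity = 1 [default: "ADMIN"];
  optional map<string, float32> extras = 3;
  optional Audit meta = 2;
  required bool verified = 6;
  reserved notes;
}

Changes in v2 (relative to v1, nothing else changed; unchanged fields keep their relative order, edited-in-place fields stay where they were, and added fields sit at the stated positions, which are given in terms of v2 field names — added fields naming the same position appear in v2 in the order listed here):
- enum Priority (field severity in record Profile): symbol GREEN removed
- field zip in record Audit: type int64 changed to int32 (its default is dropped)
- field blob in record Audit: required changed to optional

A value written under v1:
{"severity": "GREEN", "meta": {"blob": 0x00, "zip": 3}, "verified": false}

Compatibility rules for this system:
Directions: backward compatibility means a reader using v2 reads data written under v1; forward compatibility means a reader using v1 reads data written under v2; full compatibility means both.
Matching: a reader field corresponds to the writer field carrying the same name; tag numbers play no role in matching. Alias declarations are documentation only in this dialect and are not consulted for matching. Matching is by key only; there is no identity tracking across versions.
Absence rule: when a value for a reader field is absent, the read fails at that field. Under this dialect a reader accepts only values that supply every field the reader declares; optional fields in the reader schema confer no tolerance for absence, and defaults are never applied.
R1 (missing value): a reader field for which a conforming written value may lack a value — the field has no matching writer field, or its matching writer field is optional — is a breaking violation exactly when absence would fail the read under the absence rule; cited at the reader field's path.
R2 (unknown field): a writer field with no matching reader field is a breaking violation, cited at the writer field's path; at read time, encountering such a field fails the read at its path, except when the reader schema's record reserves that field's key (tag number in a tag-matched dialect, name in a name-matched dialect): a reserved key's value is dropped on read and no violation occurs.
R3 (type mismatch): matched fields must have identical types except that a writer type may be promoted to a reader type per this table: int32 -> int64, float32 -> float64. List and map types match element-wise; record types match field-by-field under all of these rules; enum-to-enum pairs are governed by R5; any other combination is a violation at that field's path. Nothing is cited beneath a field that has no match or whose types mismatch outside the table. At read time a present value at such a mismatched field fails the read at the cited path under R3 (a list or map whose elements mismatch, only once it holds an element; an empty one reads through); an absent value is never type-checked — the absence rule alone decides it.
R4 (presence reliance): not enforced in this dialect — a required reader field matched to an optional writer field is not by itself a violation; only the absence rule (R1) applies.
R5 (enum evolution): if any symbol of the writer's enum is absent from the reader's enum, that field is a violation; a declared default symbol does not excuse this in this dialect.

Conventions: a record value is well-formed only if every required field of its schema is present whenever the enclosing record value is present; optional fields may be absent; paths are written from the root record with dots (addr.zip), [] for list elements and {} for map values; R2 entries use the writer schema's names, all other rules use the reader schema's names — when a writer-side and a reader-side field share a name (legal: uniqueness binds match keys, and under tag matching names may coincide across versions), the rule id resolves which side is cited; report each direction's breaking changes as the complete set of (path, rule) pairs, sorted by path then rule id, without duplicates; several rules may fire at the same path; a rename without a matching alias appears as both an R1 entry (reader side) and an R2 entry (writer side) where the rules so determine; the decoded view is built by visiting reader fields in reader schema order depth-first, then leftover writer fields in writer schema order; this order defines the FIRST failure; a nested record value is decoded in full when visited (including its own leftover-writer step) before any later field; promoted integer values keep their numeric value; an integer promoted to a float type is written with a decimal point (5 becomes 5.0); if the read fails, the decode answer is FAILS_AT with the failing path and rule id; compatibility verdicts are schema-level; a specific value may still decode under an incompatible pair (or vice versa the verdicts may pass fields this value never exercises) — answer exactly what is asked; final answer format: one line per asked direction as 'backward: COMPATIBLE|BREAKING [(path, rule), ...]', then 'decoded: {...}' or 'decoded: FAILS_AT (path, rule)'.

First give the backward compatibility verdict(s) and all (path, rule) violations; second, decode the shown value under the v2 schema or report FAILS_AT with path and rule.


each type pair in Profile: writer, then reader
backward pass over Profile, reader schema v2, writer schema v1:
  severity <- severity (Priority -> Priority, writer required)
  extras <- extras (map<string, float32> -> map<string, float32>, writer optional)
  meta <- meta (Audit -> Audit, writer optional)
  verified <- verified (bool -> bool, writer required)
  meta.blob <- meta.blob (bytes -> bytes, writer required)
  meta.zip <- meta.zip (int64 -> int32, writer required)
  violation R1 at extras
  violation R1 at meta
  violation R3 at meta.zip
  violation R5 at severity
  => backward verdict for Profile: BREAKING, 4 violation(s)
decode walk for Profile under reader schema v2:
  read fails at severity under R5
  => FAILS_AT (severity, R5)
the other Profile changes do not affect what is asked:
  field blob in record Audit: required changed to optional -> affects forward compatibility only, which is not asked

backward: BREAKING [(extras, R1), (meta, R1), (meta.zip, R3), (severity, R5)]; decoded: FAILS_AT (severity, R5)


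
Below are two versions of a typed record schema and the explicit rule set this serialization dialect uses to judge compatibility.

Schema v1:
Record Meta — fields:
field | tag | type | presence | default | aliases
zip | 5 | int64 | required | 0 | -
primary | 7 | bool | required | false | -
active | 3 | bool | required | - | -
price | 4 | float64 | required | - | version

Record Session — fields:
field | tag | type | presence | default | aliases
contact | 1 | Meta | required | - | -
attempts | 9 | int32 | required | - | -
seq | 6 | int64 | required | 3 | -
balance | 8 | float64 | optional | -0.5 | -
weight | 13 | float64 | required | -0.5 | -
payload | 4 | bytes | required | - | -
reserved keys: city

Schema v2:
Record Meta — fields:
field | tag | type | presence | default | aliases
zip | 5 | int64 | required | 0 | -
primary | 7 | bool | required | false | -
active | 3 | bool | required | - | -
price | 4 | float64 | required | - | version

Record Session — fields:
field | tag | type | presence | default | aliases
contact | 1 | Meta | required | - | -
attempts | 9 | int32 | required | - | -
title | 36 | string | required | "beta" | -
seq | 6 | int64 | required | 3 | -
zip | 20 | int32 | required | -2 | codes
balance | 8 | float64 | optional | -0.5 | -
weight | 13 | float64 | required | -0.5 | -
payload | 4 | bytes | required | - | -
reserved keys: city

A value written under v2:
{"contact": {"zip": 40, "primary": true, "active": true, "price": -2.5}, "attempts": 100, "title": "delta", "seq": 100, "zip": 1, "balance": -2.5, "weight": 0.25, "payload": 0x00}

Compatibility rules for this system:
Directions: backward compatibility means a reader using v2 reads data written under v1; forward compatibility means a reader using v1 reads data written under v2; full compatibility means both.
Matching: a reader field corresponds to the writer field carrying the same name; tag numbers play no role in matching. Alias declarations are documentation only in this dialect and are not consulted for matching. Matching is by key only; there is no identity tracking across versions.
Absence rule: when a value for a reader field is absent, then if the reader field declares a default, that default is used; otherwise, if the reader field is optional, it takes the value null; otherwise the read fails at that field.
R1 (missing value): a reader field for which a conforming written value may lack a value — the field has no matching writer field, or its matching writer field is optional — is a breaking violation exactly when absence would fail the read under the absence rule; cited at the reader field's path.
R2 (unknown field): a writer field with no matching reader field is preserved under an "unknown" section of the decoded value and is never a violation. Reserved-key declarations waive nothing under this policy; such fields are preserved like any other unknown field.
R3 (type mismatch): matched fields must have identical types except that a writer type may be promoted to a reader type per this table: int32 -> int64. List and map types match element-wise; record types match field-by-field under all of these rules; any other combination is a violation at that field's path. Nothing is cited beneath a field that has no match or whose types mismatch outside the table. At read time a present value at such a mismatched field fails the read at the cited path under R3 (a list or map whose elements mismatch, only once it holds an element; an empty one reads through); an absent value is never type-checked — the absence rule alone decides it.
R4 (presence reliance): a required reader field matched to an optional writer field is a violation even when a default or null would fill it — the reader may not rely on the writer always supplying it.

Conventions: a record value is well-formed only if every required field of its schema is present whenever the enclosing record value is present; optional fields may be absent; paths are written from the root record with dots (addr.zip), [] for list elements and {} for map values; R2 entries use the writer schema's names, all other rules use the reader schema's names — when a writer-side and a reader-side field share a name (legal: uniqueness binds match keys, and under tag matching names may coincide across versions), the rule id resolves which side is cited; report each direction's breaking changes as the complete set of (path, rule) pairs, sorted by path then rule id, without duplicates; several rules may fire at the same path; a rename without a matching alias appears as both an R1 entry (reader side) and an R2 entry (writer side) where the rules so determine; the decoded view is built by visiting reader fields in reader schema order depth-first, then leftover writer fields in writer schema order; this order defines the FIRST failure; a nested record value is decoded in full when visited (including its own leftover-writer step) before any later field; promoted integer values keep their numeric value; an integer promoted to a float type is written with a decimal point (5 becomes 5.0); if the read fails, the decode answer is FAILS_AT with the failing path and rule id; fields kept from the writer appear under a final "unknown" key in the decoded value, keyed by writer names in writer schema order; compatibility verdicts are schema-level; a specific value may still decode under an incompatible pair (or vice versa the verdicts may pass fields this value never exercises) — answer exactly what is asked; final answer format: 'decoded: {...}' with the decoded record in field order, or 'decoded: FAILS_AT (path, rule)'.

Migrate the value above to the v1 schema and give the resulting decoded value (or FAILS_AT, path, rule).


decoded: {"contact": {"zip": 40, "primary": true, "active": true, "price": -2.5}, "attempts": 100, "seq": 100, "balance": -2.5, "weight": 0.25, "payload": 0x00, "unknown": {"title": "delta", "zip": 1}}

arrows below run writer -> reader for Session
decode walk for Session under reader schema v1:
  contact.zip := 40
  contact.primary := true
  contact.active := true
  contact.price := -2.5
  attempts := 100
  seq := 100
  balance := -2.5
  weight := 0.25
  payload := 0x00
  writer title: kept under "unknown"
  writer zip: kept under "unknown"
  => decoded: {"contact": {"zip": 40, "primary": true, "active": true, "price": -2.5}, "attempts": 100, "seq": 100, "balance": -2.5, "weight": 0.25, "payload": 0x00, "unknown": {"title": "delta", "zip": 1}}
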